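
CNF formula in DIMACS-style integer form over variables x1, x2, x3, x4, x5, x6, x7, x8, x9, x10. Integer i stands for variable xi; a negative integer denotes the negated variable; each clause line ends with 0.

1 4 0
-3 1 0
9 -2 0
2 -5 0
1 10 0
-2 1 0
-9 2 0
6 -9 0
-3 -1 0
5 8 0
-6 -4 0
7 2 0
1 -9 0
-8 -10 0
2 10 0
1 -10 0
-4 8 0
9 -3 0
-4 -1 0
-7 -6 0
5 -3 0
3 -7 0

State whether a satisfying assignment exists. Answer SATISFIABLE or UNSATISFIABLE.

SATISFIABLE

Try x1 = True.
  then x3 is forced to False.
  then x4 is forced to False.
  then x7 is forced to False.
  then x2 is forced to True.
  then x9 is forced to True.
  then x6 is forced to True.
Set x5 = True and propagate.
Set x8 = True and propagate.
  then x10 is forced to False.
Every clause has at least one true literal under this assignment.
So x1 = True, x2 = True, x3 = False, x4 = False, x5 = True, x6 = True, x7 = False, x8 = True, x9 = True, x10 = False is a satisfying assignment.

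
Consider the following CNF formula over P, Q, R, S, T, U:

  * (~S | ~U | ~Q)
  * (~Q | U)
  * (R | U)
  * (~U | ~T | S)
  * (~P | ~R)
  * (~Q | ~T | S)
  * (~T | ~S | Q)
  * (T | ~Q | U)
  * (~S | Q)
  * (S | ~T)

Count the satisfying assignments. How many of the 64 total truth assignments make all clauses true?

7

Split on Q, then S.
  Q=1, S=1: a clause becomes empty — 0.
  Q=1, S=0: remaining (P,R,T,U) ∈ {(0,0,0,1); (0,1,0,1); (1,0,0,1)} — 3.
  Q=0, S=1: a clause becomes empty — 0.
  Q=0, S=0: remaining (P,R,T,U) ∈ {(0,0,0,1); (0,1,0,0); (0,1,0,1); (1,0,0,1)} — 4.
Total: 0 + 3 + 0 + 4 = 7.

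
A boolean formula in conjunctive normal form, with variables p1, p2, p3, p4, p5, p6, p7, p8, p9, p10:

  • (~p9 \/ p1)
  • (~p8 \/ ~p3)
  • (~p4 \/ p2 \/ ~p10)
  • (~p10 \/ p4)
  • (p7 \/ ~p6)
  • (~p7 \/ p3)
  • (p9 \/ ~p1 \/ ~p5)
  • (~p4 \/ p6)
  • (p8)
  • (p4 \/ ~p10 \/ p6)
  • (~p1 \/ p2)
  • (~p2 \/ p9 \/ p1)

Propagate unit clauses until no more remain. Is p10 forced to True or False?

False

(p8) stands alone — p8 = True.
(~p8 \/ ~p3) with p8 = True leaves only ~p3, so p3 = False.
(p3 \/ ~p7) with p3 = False leaves only ~p7, so p7 = False.
(~p6 \/ p7) with p7 = False leaves only ~p6, so p6 = False.
(~p4 \/ p6): since p6 = False, the clause reduces to (~p4). p4 = False.
From (~p10 \/ p4) and p4 = False: p10 = False.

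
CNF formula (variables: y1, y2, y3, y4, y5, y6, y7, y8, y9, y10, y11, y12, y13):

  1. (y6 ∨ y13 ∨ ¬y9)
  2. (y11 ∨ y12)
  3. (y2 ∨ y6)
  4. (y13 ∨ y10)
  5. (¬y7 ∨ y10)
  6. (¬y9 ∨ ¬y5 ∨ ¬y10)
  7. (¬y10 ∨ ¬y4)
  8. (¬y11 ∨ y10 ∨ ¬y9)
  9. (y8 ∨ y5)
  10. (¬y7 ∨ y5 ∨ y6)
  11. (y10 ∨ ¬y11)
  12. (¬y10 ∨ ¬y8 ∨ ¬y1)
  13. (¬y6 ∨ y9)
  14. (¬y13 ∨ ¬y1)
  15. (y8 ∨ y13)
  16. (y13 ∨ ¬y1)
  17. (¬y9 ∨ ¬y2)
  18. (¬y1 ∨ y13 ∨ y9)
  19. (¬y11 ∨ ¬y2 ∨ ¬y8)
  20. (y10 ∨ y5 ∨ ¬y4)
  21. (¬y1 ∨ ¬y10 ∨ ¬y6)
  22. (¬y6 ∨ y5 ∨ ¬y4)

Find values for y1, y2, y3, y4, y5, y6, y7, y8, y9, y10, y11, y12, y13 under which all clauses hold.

y1 occurs only negated in the remaining clauses — set y1 = False.
y4 occurs only negated in the remaining clauses — set y4 = False.
Try y2 = False.
  then y6 is forced to True.
  then y9 is forced to True.
Try y5 = False.
  then y8 is forced to True.
Set y7 = False and propagate.
For the remaining variables, y3 = True, y10 = True, y11 = False, y12 = True, y13 = True works.
Check each clause:
  1. (y13 ∨ y6 ∨ ¬y9) — y13 is true.
  2. (y12 ∨ y11) — y12 is true.
  3. (y6 ∨ y2) — y6 is true.
  4. (y13 ∨ y10) — y10 is true.
  5. (¬y7 ∨ y10) — ¬y7 is true.
  6. (¬y5 ∨ ¬y9 ∨ ¬y10) — ¬y5 is true.
  7. (¬y4 ∨ ¬y10) — ¬y4 is true.
  8. (¬y11 ∨ ¬y9 ∨ y10) — y10 is true.
  9. (y8 ∨ y5) — y8 is true.
  10. (y5 ∨ ¬y7 ∨ y6) — ¬y7 is true.
  11. (¬y11 ∨ y10) — y10 is true.
  12. (¬y8 ∨ ¬y10 ∨ ¬y1) — ¬y1 is true.
  13. (¬y6 ∨ y9) — y9 is true.
  14. (¬y1 ∨ ¬y13) — ¬y1 is true.
  15. (y8 ∨ y13) — y8 is true.
  16. (y13 ∨ ¬y1) — y13 is true.
  17. (¬y9 ∨ ¬y2) — ¬y2 is true.
  18. (¬y1 ∨ y9 ∨ y13) — y9 is true.
  19. (¬y8 ∨ ¬y11 ∨ ¬y2) — ¬y11 is true.
  20. (y10 ∨ y5 ∨ ¬y4) — y10 is true.
  21. (¬y10 ∨ ¬y1 ∨ ¬y6) — ¬y1 is true.
  22. (y5 ∨ ¬y6 ∨ ¬y4) — ¬y4 is true.

y1=0, y2=0, y3=1, y4=0, y5=0, y6=1, y7=0, y8=1, y9=1, y10=1, y11=0, y12=1, y13=1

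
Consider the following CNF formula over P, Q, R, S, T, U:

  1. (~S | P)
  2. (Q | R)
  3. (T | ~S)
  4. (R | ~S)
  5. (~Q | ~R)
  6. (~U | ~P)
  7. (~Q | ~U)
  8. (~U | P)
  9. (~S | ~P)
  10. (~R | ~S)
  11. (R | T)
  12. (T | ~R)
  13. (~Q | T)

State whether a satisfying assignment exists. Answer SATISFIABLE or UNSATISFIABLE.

Pure literal: S appears only negated; assign S = False.
Pure literal: T appears only positively; assign T = True.
Set P = True and propagate.
  then U is forced to False.
Branch on Q: take Q = True.
  then R is forced to False.
So P=1, Q=1, R=0, S=0, T=1, U=0 is a satisfying assignment.

SATISFIABLE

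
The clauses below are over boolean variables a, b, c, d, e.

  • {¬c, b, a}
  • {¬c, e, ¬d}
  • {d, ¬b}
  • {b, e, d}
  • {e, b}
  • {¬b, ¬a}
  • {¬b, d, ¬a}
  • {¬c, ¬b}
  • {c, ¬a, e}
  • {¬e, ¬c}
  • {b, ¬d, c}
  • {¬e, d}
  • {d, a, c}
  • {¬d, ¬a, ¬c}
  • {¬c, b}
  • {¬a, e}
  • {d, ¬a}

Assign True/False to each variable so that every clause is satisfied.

Try a = False.
For the remaining variables, b = True, c = False, d = True, e = False works.

a = F, b = T, c = F, d = T, e = F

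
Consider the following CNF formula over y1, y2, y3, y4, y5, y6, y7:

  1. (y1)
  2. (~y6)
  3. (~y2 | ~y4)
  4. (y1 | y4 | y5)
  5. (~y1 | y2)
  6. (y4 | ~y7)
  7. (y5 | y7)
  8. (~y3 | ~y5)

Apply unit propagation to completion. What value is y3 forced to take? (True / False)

False

(y1) stands alone — y1 = True.
Unit clause (~y6) sets y6 = False.
From (y2 | ~y1) and y1 = True: y2 = True.
(~y4 | ~y2): since y2 = True, the clause reduces to (~y4). y4 = False.
In (~y7 | y4), y4 is now false; ~y7 must hold, so y7 = False.
In (y7 | y5), y7 is now false; y5 must hold, so y5 = True.
From (~y3 | ~y5) and y5 = True: y3 = False.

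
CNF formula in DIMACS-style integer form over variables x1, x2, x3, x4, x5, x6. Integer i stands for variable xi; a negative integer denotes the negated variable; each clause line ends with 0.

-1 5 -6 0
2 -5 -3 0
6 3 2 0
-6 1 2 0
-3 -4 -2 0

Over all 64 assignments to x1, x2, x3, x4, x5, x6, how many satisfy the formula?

Case analysis on x2 and x3:
  x2=1, x3=1: 7 of the 16 assignments to (x1,x4,x5,x6) work.
  x2=1, x3=0: x4 free; 7 ways for (x1,x5,x6) × 2^1 = 14.
  x2=0, x3=1: remaining (x1,x4,x5,x6) ∈ {(0,0,0,0); (0,1,0,0); (1,0,0,0); (1,1,0,0)} — 4.
  x2=0, x3=0: remaining (x1,x4,x5,x6) ∈ {(1,0,1,1); (1,1,1,1)} — 2.
Total: 7 + 14 + 4 + 2 = 27.

27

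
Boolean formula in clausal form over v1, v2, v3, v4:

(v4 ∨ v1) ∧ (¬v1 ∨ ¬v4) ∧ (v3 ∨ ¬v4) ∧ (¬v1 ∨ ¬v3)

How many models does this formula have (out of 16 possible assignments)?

The models are:
  v1=0 v2=0 v3=1 v4=1
  v1=0 v2=1 v3=1 v4=1
  v1=1 v2=0 v3=0 v4=0
  v1=1 v2=1 v3=0 v4=0
That's 4 in total.

4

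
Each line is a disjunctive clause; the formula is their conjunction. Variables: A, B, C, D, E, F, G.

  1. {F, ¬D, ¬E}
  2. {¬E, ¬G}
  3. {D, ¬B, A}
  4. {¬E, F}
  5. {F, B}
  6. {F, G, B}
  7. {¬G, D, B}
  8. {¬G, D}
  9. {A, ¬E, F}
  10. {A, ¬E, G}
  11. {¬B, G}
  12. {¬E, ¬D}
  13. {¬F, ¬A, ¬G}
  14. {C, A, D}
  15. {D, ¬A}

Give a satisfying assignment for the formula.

A = False  B = False  C = True  D = True  E = False  F = True  G = False

Pure literal: C appears only positively; assign C = True.
Pure literal: E appears only negated; assign E = False.
Branch on A: take A = False.
The remaining clauses are satisfied by B = False, D = True, F = True, G = False.
Every clause has at least one true literal under this assignment.
Check each clause:
  1. {¬E, F, ¬D} — ¬E is true.
  2. {¬E, ¬G} — ¬G is true.
  3. {D, A, ¬B} — D is true.
  4. {F, ¬E} — ¬E is true.
  5. {B, F} — F is true.
  6. {B, F, G} — F is true.
  7. {D, B, ¬G} — ¬G is true.
  8. {¬G, D} — ¬G is true.
  9. {F, ¬E, A} — ¬E is true.
  10. {¬E, G, A} — ¬E is true.
  11. {¬B, G} — ¬B is true.
  12. {¬D, ¬E} — ¬E is true.
  13. {¬F, ¬A, ¬G} — ¬G is true.
  14. {C, D, A} — C is true.
  15. {D, ¬A} — D is true.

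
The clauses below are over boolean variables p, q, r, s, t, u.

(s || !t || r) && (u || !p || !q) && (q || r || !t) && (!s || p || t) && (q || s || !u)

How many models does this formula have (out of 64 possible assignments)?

31

Case analysis on q and s:
  q=T, s=T: r free; 4 ways for (p,t,u) × 2^1 = 8.
  q=T, s=F: 9 of the 16 assignments to (p,r,t,u) work.
  q=F, s=T: u free; 4 ways for (p,r,t) × 2^1 = 8.
  q=F, s=F: p free; 3 ways for (r,t,u) × 2^1 = 6.
Total: 8 + 9 + 8 + 6 = 31.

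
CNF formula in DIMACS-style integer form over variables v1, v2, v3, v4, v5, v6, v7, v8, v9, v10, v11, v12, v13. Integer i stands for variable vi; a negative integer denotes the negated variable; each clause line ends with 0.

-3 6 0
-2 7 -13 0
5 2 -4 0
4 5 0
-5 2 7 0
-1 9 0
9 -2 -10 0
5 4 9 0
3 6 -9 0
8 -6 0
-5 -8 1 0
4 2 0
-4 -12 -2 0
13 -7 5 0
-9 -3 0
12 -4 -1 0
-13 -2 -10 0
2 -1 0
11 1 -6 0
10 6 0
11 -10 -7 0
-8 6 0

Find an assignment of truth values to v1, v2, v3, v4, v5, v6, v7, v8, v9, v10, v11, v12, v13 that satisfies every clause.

v11 occurs only positively in the remaining clauses — set v11 = True.
Try v1 = False.
Set v2 = True and propagate.
Try v3 = False.
The remaining clauses are satisfied by v4 = True, v5 = False, v6 = True, v7 = False, v8 = True, v9 = True, v10 = False, v12 = False, v13 = False.

v1=0  v2=1  v3=0  v4=1  v5=0  v6=1  v7=0  v8=1  v9=1  v10=0  v11=1  v12=0  v13=0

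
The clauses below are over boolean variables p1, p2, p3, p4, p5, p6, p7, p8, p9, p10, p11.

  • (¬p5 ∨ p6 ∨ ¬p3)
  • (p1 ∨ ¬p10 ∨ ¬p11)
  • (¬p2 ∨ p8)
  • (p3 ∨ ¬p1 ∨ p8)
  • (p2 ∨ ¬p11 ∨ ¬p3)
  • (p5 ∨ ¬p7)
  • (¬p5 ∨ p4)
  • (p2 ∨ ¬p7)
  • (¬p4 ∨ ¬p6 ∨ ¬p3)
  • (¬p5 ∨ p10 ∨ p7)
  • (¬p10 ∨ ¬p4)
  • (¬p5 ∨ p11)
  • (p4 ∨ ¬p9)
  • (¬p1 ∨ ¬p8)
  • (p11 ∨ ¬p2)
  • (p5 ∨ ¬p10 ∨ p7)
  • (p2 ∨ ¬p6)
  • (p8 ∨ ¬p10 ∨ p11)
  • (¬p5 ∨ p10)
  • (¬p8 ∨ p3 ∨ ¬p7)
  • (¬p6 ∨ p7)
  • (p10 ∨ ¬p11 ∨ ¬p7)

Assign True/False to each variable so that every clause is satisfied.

p1 = T, p2 = F, p3 = T, p4 = T, p5 = F, p6 = F, p7 = F, p8 = F, p9 = T, p10 = F, p11 = F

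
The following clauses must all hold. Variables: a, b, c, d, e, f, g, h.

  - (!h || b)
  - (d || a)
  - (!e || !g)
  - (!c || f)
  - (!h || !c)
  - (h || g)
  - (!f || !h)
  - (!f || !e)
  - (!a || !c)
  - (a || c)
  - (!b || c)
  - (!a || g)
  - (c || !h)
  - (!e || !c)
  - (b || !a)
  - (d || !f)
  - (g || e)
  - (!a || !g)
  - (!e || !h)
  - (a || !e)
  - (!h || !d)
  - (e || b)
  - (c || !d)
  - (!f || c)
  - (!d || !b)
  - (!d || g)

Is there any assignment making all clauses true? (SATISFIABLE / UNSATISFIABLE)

c = True:
  propagation gives f=True, h=False, g=True, e=False; an empty clause results — contradiction.
c = False:
  propagation gives a=True, b=False; an empty clause results — contradiction.
Every branch closes, so no satisfying assignment exists.

UNSATISFIABLE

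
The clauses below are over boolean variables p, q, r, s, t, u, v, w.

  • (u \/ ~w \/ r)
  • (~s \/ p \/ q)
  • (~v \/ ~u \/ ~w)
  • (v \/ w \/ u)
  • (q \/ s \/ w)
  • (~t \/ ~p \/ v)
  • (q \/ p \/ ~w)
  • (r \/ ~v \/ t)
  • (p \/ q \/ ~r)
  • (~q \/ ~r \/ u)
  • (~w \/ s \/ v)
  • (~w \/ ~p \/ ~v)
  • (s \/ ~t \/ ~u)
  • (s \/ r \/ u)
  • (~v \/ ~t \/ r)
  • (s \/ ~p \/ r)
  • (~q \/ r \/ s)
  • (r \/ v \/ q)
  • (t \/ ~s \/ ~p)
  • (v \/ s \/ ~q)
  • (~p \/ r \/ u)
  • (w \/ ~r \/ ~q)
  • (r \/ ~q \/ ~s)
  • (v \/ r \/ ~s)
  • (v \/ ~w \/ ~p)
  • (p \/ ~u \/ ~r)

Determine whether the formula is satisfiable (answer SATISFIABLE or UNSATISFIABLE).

Branch on p: take p = True.
Set q = False and propagate.
Branch on r: take r = True.
The remaining clauses are satisfied by s = True, t = True, u = False, v = True, w = False.
So p=T, q=F, r=T, s=T, t=T, u=F, v=T, w=F is a satisfying assignment.

SATISFIABLE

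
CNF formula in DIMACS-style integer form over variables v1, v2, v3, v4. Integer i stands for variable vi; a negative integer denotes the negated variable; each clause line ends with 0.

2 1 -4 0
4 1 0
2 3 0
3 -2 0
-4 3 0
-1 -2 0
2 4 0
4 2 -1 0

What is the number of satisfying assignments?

Satisfying assignments:
  v1=0 v2=1 v3=1 v4=1
  v1=1 v2=0 v3=1 v4=1
Count: 2.

2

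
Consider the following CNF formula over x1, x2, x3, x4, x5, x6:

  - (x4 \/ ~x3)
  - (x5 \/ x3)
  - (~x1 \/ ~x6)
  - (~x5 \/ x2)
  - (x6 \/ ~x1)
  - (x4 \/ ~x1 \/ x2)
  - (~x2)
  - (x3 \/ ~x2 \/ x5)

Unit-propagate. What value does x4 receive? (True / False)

Unit clause (~x2) sets x2 = False.
(~x5 \/ x2) with x2 = False leaves only ~x5, so x5 = False.
In (x3 \/ x5), x5 is now false; x3 must hold, so x3 = True.
In (~x3 \/ x4), ~x3 is now false; x4 must hold, so x4 = True.

True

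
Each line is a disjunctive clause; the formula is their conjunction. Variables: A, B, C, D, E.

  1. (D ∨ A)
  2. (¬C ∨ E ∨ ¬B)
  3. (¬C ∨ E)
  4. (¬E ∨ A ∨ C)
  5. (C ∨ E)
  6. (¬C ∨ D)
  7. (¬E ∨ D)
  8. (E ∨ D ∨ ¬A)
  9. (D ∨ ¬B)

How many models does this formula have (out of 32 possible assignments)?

The models are:
  A=F B=F C=T D=T E=T
  A=F B=T C=T D=T E=T
  A=T B=F C=F D=T E=T
  A=T B=F C=T D=T E=T
  A=T B=T C=F D=T E=T
  A=T B=T C=T D=T E=T
Count: 6.

6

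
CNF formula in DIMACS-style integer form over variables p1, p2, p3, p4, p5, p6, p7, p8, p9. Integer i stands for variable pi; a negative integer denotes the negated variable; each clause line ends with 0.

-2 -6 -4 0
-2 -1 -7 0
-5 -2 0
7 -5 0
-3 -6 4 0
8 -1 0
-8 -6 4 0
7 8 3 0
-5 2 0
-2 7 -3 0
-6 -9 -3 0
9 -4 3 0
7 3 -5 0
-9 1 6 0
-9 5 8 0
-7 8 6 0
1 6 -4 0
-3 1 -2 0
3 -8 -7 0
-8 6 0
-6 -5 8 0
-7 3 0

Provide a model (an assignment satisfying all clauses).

Try p1 = False.
Set p2 = False and propagate.
  then p5 is forced to False.
For the remaining variables, p3 = True, p4 = False, p6 = False, p7 = False, p8 = False, p9 = False works.
Check each clause:
  1. (~p6 | ~p2 | ~p4) — ~p6 is true.
  2. (~p2 | ~p7 | ~p1) — ~p7 is true.
  3. (~p5 | ~p2) — ~p5 is true.
  4. (p7 | ~p5) — ~p5 is true.
  5. (~p6 | p4 | ~p3) — ~p6 is true.
  6. (p8 | ~p1) — ~p1 is true.
  7. (p4 | ~p6 | ~p8) — ~p8 is true.
  8. (p7 | p3 | p8) — p3 is true.
  9. (p2 | ~p5) — ~p5 is true.
  10. (~p3 | p7 | ~p2) — ~p2 is true.
  11. (~p6 | ~p3 | ~p9) — ~p6 is true.
  12. (~p4 | p3 | p9) — p3 is true.
  13. (p3 | p7 | ~p5) — ~p5 is true.
  14. (~p9 | p1 | p6) — ~p9 is true.
  15. (p8 | ~p9 | p5) — ~p9 is true.
  16. (p6 | p8 | ~p7) — ~p7 is true.
  17. (~p4 | p1 | p6) — ~p4 is true.
  18. (p1 | ~p3 | ~p2) — ~p2 is true.
  19. (~p7 | p3 | ~p8) — ~p8 is true.
  20. (p6 | ~p8) — ~p8 is true.
  21. (~p6 | ~p5 | p8) — ~p6 is true.
  22. (p3 | ~p7) — ~p7 is true.

p1=False, p2=False, p3=True, p4=False, p5=False, p6=False, p7=False, p8=False, p9=False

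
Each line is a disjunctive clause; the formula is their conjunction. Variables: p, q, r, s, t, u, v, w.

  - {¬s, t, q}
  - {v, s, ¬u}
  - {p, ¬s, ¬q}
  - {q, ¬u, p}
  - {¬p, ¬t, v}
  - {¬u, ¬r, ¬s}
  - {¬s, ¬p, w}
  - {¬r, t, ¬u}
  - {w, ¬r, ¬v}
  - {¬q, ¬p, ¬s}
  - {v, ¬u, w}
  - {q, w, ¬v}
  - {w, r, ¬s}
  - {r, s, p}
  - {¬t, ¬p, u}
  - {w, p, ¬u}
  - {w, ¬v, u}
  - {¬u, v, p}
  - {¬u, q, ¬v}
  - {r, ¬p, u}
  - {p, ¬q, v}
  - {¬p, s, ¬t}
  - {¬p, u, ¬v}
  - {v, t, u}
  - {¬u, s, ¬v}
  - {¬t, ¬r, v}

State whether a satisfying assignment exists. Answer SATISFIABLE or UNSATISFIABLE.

SATISFIABLE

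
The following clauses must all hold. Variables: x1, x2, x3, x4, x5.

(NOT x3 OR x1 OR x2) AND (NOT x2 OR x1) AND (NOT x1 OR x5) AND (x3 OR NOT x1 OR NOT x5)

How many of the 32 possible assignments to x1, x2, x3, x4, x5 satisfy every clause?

The models are:
  x1=F x2=F x3=F x4=F x5=F
  x1=F x2=F x3=F x4=F x5=T
  x1=F x2=F x3=F x4=T x5=F
  x1=F x2=F x3=F x4=T x5=T
  x1=T x2=F x3=T x4=F x5=T
  x1=T x2=F x3=T x4=T x5=T
  x1=T x2=T x3=T x4=F x5=T
  x1=T x2=T x3=T x4=T x5=T
That's 8 in total.

8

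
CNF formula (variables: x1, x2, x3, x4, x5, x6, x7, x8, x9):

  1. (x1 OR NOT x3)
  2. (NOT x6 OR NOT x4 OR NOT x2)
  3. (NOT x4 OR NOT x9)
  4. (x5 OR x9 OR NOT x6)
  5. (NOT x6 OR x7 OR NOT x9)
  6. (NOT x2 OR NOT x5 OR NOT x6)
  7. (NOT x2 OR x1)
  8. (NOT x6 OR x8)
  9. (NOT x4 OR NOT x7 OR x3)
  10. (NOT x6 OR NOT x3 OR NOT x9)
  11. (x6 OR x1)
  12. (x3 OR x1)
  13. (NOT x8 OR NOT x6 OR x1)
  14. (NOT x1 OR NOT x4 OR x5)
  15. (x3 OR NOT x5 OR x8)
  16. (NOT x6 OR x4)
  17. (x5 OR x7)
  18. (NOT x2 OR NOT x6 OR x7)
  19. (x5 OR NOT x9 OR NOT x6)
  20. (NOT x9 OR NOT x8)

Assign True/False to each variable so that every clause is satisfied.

Pure literal: x2 appears only negated; assign x2 = False.
Branch on x1: take x1 = True.
Try x3 = True.
For the remaining variables, x4 = True, x5 = True, x6 = True, x7 = False, x8 = True, x9 = False works.

x1=True, x2=False, x3=True, x4=True, x5=True, x6=True, x7=False, x8=True, x9=False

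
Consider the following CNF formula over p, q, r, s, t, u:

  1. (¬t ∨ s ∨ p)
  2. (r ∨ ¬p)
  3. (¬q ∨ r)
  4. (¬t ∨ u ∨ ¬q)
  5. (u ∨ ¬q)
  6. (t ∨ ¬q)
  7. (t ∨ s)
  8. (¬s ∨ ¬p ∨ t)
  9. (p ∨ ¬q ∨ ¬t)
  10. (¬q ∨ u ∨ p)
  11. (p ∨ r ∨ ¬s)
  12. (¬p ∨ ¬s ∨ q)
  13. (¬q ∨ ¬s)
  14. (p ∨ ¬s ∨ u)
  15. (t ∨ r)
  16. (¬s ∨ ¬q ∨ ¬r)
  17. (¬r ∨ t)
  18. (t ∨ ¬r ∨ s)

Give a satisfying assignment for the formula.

p = True, q = True, r = True, s = False, t = True, u = True

Check each clause:
  1. (p ∨ s ∨ ¬t) — p is true.
  2. (r ∨ ¬p) — r is true.
  3. (¬q ∨ r) — r is true.
  4. (¬q ∨ ¬t ∨ u) — u is true.
  5. (u ∨ ¬q) — u is true.
  6. (¬q ∨ t) — t is true.
  7. (t ∨ s) — t is true.
  8. (¬s ∨ t ∨ ¬p) — ¬s is true.
  9. (¬t ∨ ¬q ∨ p) — p is true.
  10. (p ∨ u ∨ ¬q) — p is true.
  11. (¬s ∨ p ∨ r) — p is true.
  12. (q ∨ ¬p ∨ ¬s) — q is true.
  13. (¬q ∨ ¬s) — ¬s is true.
  14. (p ∨ ¬s ∨ u) — p is true.
  15. (r ∨ t) — r is true.
  16. (¬s ∨ ¬q ∨ ¬r) — ¬s is true.
  17. (¬r ∨ t) — t is true.
  18. (s ∨ t ∨ ¬r) — t is true.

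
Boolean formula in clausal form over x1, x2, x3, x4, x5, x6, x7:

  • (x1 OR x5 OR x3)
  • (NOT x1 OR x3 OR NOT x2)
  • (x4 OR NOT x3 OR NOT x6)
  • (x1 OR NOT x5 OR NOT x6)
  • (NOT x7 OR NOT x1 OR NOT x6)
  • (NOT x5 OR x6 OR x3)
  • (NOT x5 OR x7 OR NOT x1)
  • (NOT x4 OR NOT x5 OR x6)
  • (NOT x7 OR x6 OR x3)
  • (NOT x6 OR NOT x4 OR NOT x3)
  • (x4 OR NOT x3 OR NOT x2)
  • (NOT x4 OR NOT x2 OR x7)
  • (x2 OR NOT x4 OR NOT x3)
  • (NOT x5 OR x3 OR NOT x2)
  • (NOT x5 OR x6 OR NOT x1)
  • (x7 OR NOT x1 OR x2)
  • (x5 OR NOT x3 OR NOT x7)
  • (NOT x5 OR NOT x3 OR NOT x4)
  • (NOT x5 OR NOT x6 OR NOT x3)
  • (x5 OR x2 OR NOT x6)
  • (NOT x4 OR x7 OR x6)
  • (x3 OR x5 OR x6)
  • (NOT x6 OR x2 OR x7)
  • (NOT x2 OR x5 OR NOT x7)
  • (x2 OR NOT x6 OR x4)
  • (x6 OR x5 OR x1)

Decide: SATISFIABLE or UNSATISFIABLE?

SATISFIABLE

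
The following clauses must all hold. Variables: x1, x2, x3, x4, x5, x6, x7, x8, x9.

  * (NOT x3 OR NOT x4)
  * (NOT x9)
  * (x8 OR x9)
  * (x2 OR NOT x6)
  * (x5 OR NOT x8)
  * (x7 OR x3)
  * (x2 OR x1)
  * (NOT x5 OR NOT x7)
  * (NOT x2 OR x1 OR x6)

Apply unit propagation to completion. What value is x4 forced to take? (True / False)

False

(NOT x9) stands alone — x9 = False.
(x9 OR x8): since x9 = False, the clause reduces to (x8). x8 = True.
From (NOT x8 OR x5) and x8 = True: x5 = True.
(NOT x7 OR NOT x5): since x5 = True, the clause reduces to (NOT x7). x7 = False.
(x7 OR x3) with x7 = False leaves only x3, so x3 = True.
(NOT x3 OR NOT x4): since x3 = True, the clause reduces to (NOT x4). x4 = False.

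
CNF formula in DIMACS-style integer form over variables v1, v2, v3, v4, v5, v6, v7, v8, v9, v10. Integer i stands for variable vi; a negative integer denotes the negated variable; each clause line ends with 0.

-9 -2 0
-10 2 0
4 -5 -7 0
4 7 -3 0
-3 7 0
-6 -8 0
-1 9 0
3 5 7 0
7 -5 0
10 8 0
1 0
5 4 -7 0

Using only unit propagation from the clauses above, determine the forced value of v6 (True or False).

False

(v1) is a unit clause: v1 = True.
(v9 ∨ ¬v1) with v1 = True leaves only v9, so v9 = True.
(¬v9 ∨ ¬v2) with v9 = True leaves only ¬v2, so v2 = False.
In (v2 ∨ ¬v10), v2 is now false; ¬v10 must hold, so v10 = False.
(v8 ∨ v10): since v10 = False, the clause reduces to (v8). v8 = True.
(¬v6 ∨ ¬v8) with v8 = True leaves only ¬v6, so v6 = False.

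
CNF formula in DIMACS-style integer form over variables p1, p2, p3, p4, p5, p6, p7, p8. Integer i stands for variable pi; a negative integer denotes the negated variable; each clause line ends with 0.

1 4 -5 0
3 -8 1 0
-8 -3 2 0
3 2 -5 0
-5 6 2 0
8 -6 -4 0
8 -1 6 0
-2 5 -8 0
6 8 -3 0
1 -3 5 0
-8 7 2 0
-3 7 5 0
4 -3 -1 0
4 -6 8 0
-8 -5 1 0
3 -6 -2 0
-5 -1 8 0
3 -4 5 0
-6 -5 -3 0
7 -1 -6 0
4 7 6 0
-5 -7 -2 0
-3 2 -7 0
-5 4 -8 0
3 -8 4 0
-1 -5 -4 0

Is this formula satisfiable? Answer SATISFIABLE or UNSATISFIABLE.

SATISFIABLE

Set p1 = False and propagate.
Try p2 = True.
The remaining clauses are satisfied by p3 = False, p4 = False, p5 = False, p6 = False, p7 = True, p8 = False.
So p1=F  p2=T  p3=F  p4=F  p5=F  p6=F  p7=T  p8=F is a satisfying assignment.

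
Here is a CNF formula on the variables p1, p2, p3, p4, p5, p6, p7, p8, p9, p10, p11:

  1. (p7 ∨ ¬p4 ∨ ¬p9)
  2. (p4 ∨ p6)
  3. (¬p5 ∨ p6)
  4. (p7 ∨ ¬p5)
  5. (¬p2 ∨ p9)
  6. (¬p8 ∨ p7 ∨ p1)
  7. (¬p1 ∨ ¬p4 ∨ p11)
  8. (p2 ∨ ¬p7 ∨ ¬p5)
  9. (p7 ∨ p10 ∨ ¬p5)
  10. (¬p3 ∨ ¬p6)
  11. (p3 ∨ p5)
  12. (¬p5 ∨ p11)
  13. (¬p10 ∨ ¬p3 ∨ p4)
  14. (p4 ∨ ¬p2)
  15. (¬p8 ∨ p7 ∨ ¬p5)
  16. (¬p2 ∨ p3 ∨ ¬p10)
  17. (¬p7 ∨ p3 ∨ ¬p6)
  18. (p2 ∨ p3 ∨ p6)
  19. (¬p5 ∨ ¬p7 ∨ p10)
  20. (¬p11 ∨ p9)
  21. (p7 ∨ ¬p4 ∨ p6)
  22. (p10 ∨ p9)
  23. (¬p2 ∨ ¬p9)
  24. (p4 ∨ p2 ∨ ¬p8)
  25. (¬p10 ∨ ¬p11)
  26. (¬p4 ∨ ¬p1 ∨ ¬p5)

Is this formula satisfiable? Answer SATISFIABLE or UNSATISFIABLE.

p8 occurs only negated in the remaining clauses — set p8 = False.
Branch on p1: take p1 = False.
The remaining clauses are satisfied by p2 = False, p3 = True, p4 = True, p5 = False, p6 = False, p7 = True, p9 = True, p10 = False, p11 = True.
So p1 = 0, p2 = 0, p3 = 1, p4 = 1, p5 = 0, p6 = 0, p7 = 1, p8 = 0, p9 = 1, p10 = 0, p11 = 1 is a satisfying assignment.

SATISFIABLE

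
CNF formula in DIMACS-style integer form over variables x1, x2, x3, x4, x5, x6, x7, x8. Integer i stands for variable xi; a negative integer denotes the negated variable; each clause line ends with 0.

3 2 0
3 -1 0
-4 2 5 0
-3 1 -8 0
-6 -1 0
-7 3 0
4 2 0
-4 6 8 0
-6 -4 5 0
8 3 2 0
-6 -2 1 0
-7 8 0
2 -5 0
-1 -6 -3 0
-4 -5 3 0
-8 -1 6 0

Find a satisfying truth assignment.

Pure literal: x7 appears only negated; assign x7 = False.
Try x1 = False.
Branch on x2: take x2 = True.
  then x6 is forced to False.
For the remaining variables, x3 = False, x4 = False, x5 = True, x8 = True works.

x1 = F, x2 = T, x3 = F, x4 = F, x5 = T, x6 = F, x7 = F, x8 = T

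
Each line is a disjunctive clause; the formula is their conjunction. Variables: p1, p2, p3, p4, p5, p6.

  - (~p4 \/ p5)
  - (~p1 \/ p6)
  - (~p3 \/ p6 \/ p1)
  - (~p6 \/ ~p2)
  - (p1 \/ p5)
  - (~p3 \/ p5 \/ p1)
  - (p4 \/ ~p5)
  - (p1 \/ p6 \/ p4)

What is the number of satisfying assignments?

8

Split on p1, then p5.
  p1=1, p5=1: remaining (p2,p3,p4,p6) ∈ {(0,0,1,1); (0,1,1,1)} — 2.
  p1=1, p5=0: remaining (p2,p3,p4,p6) ∈ {(0,0,0,1); (0,1,0,1)} — 2.
  p1=0, p5=1: remaining (p2,p3,p4,p6) ∈ {(0,0,1,0); (0,0,1,1); (0,1,1,1); (1,0,1,0)} — 4.
  p1=0, p5=0: a clause becomes empty — 0.
Total: 2 + 2 + 4 + 0 = 8.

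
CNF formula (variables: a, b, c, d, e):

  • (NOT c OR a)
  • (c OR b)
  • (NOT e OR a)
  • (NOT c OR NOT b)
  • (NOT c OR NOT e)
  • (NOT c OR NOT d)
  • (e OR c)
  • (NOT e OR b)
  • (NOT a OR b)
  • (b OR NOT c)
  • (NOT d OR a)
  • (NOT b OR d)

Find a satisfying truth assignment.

a=1, b=1, c=0, d=1, e=1

Set a = True and propagate.
  then b is forced to True.
  then c is forced to False.
  then e is forced to True.
  then d is forced to True.
Check each clause:
  1. (a OR NOT c) — a is true.
  2. (b OR c) — b is true.
  3. (NOT e OR a) — a is true.
  4. (NOT b OR NOT c) — NOT c is true.
  5. (NOT c OR NOT e) — NOT c is true.
  6. (NOT c OR NOT d) — NOT c is true.
  7. (e OR c) — e is true.
  8. (NOT e OR b) — b is true.
  9. (b OR NOT a) — b is true.
  10. (b OR NOT c) — b is true.
  11. (NOT d OR a) — a is true.
  12. (d OR NOT b) — d is true.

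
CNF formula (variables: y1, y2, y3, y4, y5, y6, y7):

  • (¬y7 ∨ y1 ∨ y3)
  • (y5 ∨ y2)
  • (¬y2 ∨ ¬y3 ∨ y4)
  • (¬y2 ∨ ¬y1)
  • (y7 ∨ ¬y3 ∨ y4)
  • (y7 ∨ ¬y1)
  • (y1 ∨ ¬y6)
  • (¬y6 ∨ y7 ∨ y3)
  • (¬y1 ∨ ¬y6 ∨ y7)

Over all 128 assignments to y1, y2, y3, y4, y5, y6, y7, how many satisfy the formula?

Split on y1, then y7.
  y1=1, y7=1: forces y2=0; y5=1; y3, y4, y6 free → 2^3 = 8.
  y1=1, y7=0: a clause becomes empty — 0.
  y1=0, y7=1: remaining (y2,y3,y4,y5,y6) ∈ {(0,1,0,1,0); (0,1,1,1,0); (1,1,1,0,0); (1,1,1,1,0)} — 4.
  y1=0, y7=0: 9 of the 32 assignments to (y2,y3,y4,y5,y6) work.
Total: 8 + 0 + 4 + 9 = 21.

21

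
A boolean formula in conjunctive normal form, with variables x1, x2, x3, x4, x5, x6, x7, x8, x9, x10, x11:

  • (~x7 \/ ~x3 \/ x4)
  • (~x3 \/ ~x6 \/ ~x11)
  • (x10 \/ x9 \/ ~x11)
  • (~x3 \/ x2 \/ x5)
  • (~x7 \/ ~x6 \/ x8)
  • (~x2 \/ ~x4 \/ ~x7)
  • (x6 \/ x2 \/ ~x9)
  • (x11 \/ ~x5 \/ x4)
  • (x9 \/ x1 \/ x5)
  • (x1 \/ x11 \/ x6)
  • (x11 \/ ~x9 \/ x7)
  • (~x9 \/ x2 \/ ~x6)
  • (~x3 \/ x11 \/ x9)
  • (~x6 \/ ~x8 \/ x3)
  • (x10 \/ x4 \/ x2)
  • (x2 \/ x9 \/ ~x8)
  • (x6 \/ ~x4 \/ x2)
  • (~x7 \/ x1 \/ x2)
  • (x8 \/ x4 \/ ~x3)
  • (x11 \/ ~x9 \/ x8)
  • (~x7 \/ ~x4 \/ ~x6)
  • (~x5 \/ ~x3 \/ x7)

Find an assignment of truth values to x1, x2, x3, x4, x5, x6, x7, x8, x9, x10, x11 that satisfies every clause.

x1 = True, x2 = True, x3 = False, x4 = False, x5 = True, x6 = False, x7 = False, x8 = True, x9 = False, x10 = True, x11 = True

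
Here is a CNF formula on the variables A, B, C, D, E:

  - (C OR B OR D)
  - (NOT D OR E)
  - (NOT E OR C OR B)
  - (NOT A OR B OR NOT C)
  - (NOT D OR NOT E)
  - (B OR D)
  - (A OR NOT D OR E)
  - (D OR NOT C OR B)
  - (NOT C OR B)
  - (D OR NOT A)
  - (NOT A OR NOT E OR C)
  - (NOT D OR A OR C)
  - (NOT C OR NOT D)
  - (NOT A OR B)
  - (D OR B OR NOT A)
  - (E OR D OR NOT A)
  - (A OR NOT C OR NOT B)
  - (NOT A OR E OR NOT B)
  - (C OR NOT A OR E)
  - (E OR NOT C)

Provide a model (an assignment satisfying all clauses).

A=F, B=T, C=F, D=F, E=T

Check each clause:
  1. (C OR B OR D) — B is true.
  2. (E OR NOT D) — NOT D is true.
  3. (B OR NOT E OR C) — B is true.
  4. (NOT C OR NOT A OR B) — B is true.
  5. (NOT E OR NOT D) — NOT D is true.
  6. (B OR D) — B is true.
  7. (A OR E OR NOT D) — NOT D is true.
  8. (D OR B OR NOT C) — B is true.
  9. (NOT C OR B) — B is true.
  10. (NOT A OR D) — NOT A is true.
  11. (NOT E OR NOT A OR C) — NOT A is true.
  12. (C OR NOT D OR A) — NOT D is true.
  13. (NOT D OR NOT C) — NOT D is true.
  14. (NOT A OR B) — B is true.
  15. (D OR B OR NOT A) — B is true.
  16. (D OR NOT A OR E) — E is true.
  17. (NOT B OR NOT C OR A) — NOT C is true.
  18. (NOT B OR NOT A OR E) — E is true.
  19. (NOT A OR C OR E) — E is true.
  20. (NOT C OR E) — E is true.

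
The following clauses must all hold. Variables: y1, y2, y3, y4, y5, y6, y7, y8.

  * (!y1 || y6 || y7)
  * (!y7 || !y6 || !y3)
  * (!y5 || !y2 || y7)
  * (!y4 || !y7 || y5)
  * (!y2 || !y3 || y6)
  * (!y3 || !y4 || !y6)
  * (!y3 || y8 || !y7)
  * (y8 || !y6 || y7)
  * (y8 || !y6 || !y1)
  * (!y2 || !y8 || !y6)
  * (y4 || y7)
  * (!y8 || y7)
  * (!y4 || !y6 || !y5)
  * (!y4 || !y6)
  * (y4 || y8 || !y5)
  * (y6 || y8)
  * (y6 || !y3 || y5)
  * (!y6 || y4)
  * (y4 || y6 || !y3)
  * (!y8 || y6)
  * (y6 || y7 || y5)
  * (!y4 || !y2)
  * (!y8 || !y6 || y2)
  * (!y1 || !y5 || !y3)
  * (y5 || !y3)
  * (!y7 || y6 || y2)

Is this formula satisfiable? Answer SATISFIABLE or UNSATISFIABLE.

y6 = True:
  propagation gives y4=False; an empty clause results — contradiction.
y6 = False:
  propagation gives y8=True; an empty clause results — contradiction.
Every branch closes, so no satisfying assignment exists.

UNSATISFIABLE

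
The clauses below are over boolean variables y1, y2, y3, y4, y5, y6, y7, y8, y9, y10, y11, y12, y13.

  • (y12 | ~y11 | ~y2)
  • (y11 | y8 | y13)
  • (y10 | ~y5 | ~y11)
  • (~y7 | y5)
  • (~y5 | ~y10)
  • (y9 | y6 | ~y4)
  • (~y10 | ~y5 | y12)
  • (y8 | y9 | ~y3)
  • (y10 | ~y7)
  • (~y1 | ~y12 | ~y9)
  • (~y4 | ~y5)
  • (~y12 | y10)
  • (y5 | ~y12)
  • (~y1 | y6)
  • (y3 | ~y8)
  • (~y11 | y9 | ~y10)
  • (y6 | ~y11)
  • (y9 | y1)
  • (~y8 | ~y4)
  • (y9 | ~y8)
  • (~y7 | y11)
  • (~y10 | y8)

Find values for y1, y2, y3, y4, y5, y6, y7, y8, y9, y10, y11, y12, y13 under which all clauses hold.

y1 = T, y2 = T, y3 = T, y4 = F, y5 = T, y6 = T, y7 = F, y8 = T, y9 = T, y10 = F, y11 = F, y12 = F, y13 = T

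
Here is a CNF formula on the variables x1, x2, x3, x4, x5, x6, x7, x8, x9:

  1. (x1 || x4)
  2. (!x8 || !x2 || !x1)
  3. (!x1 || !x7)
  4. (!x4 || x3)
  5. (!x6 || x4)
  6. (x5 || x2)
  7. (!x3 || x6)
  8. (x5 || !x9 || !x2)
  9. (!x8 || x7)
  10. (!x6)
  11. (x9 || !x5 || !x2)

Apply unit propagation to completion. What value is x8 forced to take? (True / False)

False

Unit clause (!x6) sets x6 = False.
In (!x3 || x6), x6 is now false; !x3 must hold, so x3 = False.
(!x4 || x3): since x3 = False, the clause reduces to (!x4). x4 = False.
(x1 || x4) with x4 = False leaves only x1, so x1 = True.
(!x7 || !x1): since x1 = True, the clause reduces to (!x7). x7 = False.
From (!x8 || x7) and x7 = False: x8 = False.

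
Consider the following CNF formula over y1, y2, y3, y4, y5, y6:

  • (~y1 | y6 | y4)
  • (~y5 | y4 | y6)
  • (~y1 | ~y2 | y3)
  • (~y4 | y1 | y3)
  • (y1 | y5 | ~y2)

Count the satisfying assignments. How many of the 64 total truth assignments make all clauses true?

32

Split on y1, then y4.
  y1=1, y4=1: y5, y6 free; 3 ways for (y2,y3) × 2^2 = 12.
  y1=1, y4=0: y5 free; 3 ways for (y2,y3,y6) × 2^1 = 6.
  y1=0, y4=1: y6 free; 3 ways for (y2,y3,y5) × 2^1 = 6.
  y1=0, y4=0: y3 free; 4 ways for (y2,y5,y6) × 2^1 = 8.
Total: 12 + 6 + 6 + 8 = 32.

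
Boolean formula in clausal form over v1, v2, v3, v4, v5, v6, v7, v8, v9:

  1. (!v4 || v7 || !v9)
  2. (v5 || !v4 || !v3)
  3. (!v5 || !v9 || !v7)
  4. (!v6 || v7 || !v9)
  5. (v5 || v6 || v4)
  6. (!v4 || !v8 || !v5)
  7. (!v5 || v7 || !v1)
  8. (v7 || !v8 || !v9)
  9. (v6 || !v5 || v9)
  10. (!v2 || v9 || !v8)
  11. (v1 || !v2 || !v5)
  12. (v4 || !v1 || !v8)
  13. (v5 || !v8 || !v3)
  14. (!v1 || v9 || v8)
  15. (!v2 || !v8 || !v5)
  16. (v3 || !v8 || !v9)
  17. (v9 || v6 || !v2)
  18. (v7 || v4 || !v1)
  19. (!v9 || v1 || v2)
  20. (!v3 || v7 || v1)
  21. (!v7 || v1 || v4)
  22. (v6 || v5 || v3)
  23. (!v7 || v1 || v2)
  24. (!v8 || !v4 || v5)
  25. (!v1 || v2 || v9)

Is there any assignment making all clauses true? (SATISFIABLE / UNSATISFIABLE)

SATISFIABLE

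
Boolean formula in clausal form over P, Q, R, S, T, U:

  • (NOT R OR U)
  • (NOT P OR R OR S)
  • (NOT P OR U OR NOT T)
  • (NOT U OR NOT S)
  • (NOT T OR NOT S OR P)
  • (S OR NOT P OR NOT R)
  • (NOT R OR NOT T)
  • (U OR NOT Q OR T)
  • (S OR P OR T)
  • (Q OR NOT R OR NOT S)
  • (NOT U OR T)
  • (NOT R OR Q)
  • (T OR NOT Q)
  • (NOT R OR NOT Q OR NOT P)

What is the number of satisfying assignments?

Satisfying assignments:
  P=F Q=F R=F S=F T=T U=F
  P=F Q=F R=F S=F T=T U=T
  P=F Q=F R=F S=T T=F U=F
  P=F Q=T R=F S=F T=T U=F
  P=F Q=T R=F S=F T=T U=T
  P=T Q=F R=F S=T T=F U=F
That's 6 in total.

6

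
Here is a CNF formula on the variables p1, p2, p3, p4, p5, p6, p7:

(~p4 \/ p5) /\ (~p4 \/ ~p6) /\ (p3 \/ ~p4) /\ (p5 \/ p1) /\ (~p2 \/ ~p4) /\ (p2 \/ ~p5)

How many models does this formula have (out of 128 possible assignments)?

Split on p4, then p5.
  p4=T, p5=T: a clause becomes empty — 0.
  p4=T, p5=F: a clause becomes empty — 0.
  p4=F, p5=T: forces p2=T; p1, p3, p6, p7 free → 2^4 = 16.
  p4=F, p5=F: forces p1=T; p2, p3, p6, p7 free → 2^4 = 16.
Total: 0 + 0 + 16 + 16 = 32.

32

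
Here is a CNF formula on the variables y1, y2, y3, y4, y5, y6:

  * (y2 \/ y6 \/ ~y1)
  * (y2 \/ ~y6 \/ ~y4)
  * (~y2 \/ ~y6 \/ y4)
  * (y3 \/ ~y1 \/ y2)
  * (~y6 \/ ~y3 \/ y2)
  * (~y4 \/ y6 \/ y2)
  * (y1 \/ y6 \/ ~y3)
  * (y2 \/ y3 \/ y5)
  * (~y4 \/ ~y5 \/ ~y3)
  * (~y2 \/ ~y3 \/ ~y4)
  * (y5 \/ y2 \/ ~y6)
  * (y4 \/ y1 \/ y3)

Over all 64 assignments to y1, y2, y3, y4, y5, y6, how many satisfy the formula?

12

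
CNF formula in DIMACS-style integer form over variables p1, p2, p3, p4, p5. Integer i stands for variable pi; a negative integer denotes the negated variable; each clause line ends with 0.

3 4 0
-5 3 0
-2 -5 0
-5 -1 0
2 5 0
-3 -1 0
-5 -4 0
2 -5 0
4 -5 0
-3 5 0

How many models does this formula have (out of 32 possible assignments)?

2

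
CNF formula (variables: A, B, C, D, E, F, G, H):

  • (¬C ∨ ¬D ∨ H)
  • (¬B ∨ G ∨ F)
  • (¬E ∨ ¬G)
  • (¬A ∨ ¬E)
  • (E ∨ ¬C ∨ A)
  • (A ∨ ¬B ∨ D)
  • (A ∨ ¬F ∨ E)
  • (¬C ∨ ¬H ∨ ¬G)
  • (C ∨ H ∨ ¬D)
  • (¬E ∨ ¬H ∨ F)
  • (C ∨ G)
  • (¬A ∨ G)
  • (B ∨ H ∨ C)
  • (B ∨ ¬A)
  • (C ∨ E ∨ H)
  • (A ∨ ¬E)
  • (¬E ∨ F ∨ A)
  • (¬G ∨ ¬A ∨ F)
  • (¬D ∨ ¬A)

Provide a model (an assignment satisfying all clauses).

A=F, B=F, C=F, D=T, E=F, F=F, G=T, H=T

Check each clause:
  1. (¬D ∨ H ∨ ¬C) — H is true.
  2. (¬B ∨ G ∨ F) — ¬B is true.
  3. (¬E ∨ ¬G) — ¬E is true.
  4. (¬A ∨ ¬E) — ¬E is true.
  5. (E ∨ ¬C ∨ A) — ¬C is true.
  6. (¬B ∨ A ∨ D) — D is true.
  7. (A ∨ ¬F ∨ E) — ¬F is true.
  8. (¬G ∨ ¬C ∨ ¬H) — ¬C is true.
  9. (¬D ∨ H ∨ C) — H is true.
  10. (¬E ∨ F ∨ ¬H) — ¬E is true.
  11. (G ∨ C) — G is true.
  12. (G ∨ ¬A) — ¬A is true.
  13. (C ∨ B ∨ H) — H is true.
  14. (¬A ∨ B) — ¬A is true.
  15. (C ∨ E ∨ H) — H is true.
  16. (¬E ∨ A) — ¬E is true.
  17. (A ∨ ¬E ∨ F) — ¬E is true.
  18. (¬A ∨ F ∨ ¬G) — ¬A is true.
  19. (¬D ∨ ¬A) — ¬A is true.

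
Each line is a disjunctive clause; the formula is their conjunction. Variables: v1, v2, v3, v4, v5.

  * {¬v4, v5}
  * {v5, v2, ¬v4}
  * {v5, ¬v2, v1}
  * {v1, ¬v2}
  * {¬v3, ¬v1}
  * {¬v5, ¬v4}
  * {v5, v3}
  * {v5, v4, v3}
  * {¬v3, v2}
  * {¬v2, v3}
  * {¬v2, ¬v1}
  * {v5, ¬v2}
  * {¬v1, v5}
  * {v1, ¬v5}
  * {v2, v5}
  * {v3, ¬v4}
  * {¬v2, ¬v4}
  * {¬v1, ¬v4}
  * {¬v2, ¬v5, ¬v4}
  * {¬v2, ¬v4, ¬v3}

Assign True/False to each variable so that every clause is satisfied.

Branch on v1: take v1 = True.
  then v3 is forced to False.
  then v5 is forced to True.
  then v4 is forced to False.
  then v2 is forced to False.
Check each clause:
  1. {v5, ¬v4} — ¬v4 is true.
  2. {v5, v2, ¬v4} — ¬v4 is true.
  3. {v5, v1, ¬v2} — v1 is true.
  4. {v1, ¬v2} — v1 is true.
  5. {¬v1, ¬v3} — ¬v3 is true.
  6. {¬v4, ¬v5} — ¬v4 is true.
  7. {v3, v5} — v5 is true.
  8. {v4, v3, v5} — v5 is true.
  9. {v2, ¬v3} — ¬v3 is true.
  10. {v3, ¬v2} — ¬v2 is true.
  11. {¬v2, ¬v1} — ¬v2 is true.
  12. {¬v2, v5} — v5 is true.
  13. {v5, ¬v1} — v5 is true.
  14. {¬v5, v1} — v1 is true.
  15. {v2, v5} — v5 is true.
  16. {v3, ¬v4} — ¬v4 is true.
  17. {¬v2, ¬v4} — ¬v4 is true.
  18. {¬v1, ¬v4} — ¬v4 is true.
  19. {¬v5, ¬v2, ¬v4} — ¬v4 is true.
  20. {¬v2, ¬v3, ¬v4} — ¬v4 is true.

v1=T  v2=F  v3=F  v4=F  v5=T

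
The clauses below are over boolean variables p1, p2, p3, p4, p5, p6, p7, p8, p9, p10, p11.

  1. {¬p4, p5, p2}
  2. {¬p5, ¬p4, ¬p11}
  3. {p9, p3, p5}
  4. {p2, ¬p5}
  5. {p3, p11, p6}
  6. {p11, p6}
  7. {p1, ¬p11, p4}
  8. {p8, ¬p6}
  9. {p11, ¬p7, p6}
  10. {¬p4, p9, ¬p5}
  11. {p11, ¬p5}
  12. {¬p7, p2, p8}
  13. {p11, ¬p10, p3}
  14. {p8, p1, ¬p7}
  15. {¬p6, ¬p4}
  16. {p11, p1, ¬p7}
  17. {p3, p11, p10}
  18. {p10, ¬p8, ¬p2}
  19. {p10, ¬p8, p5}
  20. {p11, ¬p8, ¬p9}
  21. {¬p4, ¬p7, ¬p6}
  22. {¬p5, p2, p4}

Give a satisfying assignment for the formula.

p1=True, p2=False, p3=True, p4=False, p5=False, p6=False, p7=False, p8=False, p9=False, p10=True, p11=True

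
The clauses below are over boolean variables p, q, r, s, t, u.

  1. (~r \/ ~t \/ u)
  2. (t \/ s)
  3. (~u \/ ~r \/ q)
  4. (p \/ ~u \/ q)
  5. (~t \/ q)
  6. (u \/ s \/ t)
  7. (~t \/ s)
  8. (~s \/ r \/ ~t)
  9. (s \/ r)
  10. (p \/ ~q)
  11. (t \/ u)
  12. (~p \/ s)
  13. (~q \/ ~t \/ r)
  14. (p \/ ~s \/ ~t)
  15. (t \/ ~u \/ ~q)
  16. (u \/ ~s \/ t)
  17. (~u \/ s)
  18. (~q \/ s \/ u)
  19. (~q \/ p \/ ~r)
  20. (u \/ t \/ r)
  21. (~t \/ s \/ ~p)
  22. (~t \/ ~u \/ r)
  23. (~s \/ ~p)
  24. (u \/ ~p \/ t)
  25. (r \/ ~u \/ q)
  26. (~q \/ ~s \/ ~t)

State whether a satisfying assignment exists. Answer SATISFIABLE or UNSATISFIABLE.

t = True:
  propagation gives q=True, s=True; an empty clause results — contradiction.
t = False:
  propagation gives s=True, u=True, q=False, r=False; an empty clause results — contradiction.
Every branch closes, so no satisfying assignment exists.

UNSATISFIABLE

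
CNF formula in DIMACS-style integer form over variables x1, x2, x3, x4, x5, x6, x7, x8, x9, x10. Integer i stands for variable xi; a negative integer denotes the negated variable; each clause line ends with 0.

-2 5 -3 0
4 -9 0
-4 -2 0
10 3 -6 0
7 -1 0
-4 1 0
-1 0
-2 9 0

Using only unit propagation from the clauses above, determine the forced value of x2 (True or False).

False

Unit clause (!x1) sets x1 = False.
(!x4 || x1): since x1 = False, the clause reduces to (!x4). x4 = False.
From (x4 || !x9) and x4 = False: x9 = False.
From (x9 || !x2) and x9 = False: x2 = False.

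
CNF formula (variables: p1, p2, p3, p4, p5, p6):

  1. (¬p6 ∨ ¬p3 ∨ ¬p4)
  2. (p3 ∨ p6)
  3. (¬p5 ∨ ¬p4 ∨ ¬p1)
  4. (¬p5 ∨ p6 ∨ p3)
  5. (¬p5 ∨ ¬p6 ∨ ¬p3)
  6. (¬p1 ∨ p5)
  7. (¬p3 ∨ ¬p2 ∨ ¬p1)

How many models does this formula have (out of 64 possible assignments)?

21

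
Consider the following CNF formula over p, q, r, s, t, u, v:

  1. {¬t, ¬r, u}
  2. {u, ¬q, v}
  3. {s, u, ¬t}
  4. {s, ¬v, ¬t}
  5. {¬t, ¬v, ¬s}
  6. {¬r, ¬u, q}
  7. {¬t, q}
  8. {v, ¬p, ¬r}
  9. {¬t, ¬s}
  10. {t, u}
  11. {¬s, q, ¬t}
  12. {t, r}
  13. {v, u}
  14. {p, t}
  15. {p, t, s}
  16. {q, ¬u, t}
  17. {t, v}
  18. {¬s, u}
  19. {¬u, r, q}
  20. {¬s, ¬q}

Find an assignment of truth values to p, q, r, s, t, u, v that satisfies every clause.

p=True, q=True, r=True, s=False, t=False, u=True, v=True

Check each clause:
  1. {¬r, ¬t, u} — ¬t is true.
  2. {¬q, v, u} — u is true.
  3. {¬t, s, u} — ¬t is true.
  4. {¬t, s, ¬v} — ¬t is true.
  5. {¬v, ¬t, ¬s} — ¬t is true.
  6. {¬r, q, ¬u} — q is true.
  7. {¬t, q} — q is true.
  8. {¬p, v, ¬r} — v is true.
  9. {¬s, ¬t} — ¬t is true.
  10. {u, t} — u is true.
  11. {q, ¬t, ¬s} — q is true.
  12. {t, r} — r is true.
  13. {v, u} — u is true.
  14. {p, t} — p is true.
  15. {s, t, p} — p is true.
  16. {¬u, q, t} — q is true.
  17. {v, t} — v is true.
  18. {¬s, u} — ¬s is true.
  19. {r, ¬u, q} — r is true.
  20. {¬s, ¬q} — ¬s is true.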